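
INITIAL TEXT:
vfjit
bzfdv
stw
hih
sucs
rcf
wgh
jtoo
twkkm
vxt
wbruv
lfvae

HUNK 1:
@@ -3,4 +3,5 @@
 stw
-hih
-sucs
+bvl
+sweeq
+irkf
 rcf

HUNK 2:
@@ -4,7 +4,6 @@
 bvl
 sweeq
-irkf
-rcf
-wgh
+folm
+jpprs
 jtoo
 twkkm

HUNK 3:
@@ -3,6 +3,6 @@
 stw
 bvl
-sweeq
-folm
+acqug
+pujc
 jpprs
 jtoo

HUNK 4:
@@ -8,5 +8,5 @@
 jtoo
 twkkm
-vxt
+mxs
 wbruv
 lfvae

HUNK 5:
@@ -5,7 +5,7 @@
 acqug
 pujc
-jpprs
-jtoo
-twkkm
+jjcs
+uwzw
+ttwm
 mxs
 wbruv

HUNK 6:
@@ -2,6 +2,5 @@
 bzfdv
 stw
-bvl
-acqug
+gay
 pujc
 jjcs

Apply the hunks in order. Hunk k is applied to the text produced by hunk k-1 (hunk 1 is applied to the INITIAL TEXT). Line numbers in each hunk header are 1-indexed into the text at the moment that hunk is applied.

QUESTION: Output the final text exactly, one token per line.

Hunk 1: at line 3 remove [hih,sucs] add [bvl,sweeq,irkf] -> 13 lines: vfjit bzfdv stw bvl sweeq irkf rcf wgh jtoo twkkm vxt wbruv lfvae
Hunk 2: at line 4 remove [irkf,rcf,wgh] add [folm,jpprs] -> 12 lines: vfjit bzfdv stw bvl sweeq folm jpprs jtoo twkkm vxt wbruv lfvae
Hunk 3: at line 3 remove [sweeq,folm] add [acqug,pujc] -> 12 lines: vfjit bzfdv stw bvl acqug pujc jpprs jtoo twkkm vxt wbruv lfvae
Hunk 4: at line 8 remove [vxt] add [mxs] -> 12 lines: vfjit bzfdv stw bvl acqug pujc jpprs jtoo twkkm mxs wbruv lfvae
Hunk 5: at line 5 remove [jpprs,jtoo,twkkm] add [jjcs,uwzw,ttwm] -> 12 lines: vfjit bzfdv stw bvl acqug pujc jjcs uwzw ttwm mxs wbruv lfvae
Hunk 6: at line 2 remove [bvl,acqug] add [gay] -> 11 lines: vfjit bzfdv stw gay pujc jjcs uwzw ttwm mxs wbruv lfvae

Answer: vfjit
bzfdv
stw
gay
pujc
jjcs
uwzw
ttwm
mxs
wbruv
lfvae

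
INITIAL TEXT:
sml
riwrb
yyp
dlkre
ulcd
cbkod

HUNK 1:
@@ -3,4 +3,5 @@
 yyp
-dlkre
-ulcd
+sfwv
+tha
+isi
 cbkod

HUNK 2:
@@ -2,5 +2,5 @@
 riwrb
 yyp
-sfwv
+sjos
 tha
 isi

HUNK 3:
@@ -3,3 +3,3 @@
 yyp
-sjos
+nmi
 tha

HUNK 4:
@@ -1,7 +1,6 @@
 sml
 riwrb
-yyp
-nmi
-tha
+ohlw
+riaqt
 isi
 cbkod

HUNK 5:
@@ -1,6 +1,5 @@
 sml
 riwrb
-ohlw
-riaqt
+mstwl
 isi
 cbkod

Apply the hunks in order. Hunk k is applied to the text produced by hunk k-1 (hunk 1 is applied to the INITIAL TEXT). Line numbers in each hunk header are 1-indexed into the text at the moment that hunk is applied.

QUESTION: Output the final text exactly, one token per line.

Hunk 1: at line 3 remove [dlkre,ulcd] add [sfwv,tha,isi] -> 7 lines: sml riwrb yyp sfwv tha isi cbkod
Hunk 2: at line 2 remove [sfwv] add [sjos] -> 7 lines: sml riwrb yyp sjos tha isi cbkod
Hunk 3: at line 3 remove [sjos] add [nmi] -> 7 lines: sml riwrb yyp nmi tha isi cbkod
Hunk 4: at line 1 remove [yyp,nmi,tha] add [ohlw,riaqt] -> 6 lines: sml riwrb ohlw riaqt isi cbkod
Hunk 5: at line 1 remove [ohlw,riaqt] add [mstwl] -> 5 lines: sml riwrb mstwl isi cbkod

Answer: sml
riwrb
mstwl
isi
cbkod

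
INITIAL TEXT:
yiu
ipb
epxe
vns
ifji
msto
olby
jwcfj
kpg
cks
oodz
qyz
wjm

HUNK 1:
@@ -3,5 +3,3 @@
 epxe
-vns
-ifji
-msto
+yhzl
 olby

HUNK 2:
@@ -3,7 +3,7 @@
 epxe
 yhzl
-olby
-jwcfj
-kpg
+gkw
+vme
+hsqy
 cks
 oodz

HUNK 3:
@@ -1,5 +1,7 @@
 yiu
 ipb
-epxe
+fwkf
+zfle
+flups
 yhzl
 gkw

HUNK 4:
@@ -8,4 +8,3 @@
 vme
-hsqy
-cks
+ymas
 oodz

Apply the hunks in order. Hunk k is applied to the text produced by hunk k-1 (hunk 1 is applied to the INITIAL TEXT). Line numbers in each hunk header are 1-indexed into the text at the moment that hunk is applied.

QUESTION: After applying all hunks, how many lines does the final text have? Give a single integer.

Hunk 1: at line 3 remove [vns,ifji,msto] add [yhzl] -> 11 lines: yiu ipb epxe yhzl olby jwcfj kpg cks oodz qyz wjm
Hunk 2: at line 3 remove [olby,jwcfj,kpg] add [gkw,vme,hsqy] -> 11 lines: yiu ipb epxe yhzl gkw vme hsqy cks oodz qyz wjm
Hunk 3: at line 1 remove [epxe] add [fwkf,zfle,flups] -> 13 lines: yiu ipb fwkf zfle flups yhzl gkw vme hsqy cks oodz qyz wjm
Hunk 4: at line 8 remove [hsqy,cks] add [ymas] -> 12 lines: yiu ipb fwkf zfle flups yhzl gkw vme ymas oodz qyz wjm
Final line count: 12

Answer: 12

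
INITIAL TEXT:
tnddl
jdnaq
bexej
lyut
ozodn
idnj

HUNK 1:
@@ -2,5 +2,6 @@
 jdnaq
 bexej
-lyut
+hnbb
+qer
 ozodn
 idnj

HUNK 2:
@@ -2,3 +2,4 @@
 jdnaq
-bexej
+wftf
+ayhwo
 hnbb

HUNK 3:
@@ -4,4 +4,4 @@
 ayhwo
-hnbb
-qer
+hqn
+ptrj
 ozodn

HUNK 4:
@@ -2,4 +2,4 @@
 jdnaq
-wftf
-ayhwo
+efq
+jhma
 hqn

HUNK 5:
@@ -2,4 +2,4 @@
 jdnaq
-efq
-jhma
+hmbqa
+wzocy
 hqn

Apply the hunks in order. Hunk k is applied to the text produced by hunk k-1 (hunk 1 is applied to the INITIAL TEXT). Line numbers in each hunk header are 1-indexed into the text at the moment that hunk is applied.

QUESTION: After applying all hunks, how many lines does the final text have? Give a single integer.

Answer: 8

Derivation:
Hunk 1: at line 2 remove [lyut] add [hnbb,qer] -> 7 lines: tnddl jdnaq bexej hnbb qer ozodn idnj
Hunk 2: at line 2 remove [bexej] add [wftf,ayhwo] -> 8 lines: tnddl jdnaq wftf ayhwo hnbb qer ozodn idnj
Hunk 3: at line 4 remove [hnbb,qer] add [hqn,ptrj] -> 8 lines: tnddl jdnaq wftf ayhwo hqn ptrj ozodn idnj
Hunk 4: at line 2 remove [wftf,ayhwo] add [efq,jhma] -> 8 lines: tnddl jdnaq efq jhma hqn ptrj ozodn idnj
Hunk 5: at line 2 remove [efq,jhma] add [hmbqa,wzocy] -> 8 lines: tnddl jdnaq hmbqa wzocy hqn ptrj ozodn idnj
Final line count: 8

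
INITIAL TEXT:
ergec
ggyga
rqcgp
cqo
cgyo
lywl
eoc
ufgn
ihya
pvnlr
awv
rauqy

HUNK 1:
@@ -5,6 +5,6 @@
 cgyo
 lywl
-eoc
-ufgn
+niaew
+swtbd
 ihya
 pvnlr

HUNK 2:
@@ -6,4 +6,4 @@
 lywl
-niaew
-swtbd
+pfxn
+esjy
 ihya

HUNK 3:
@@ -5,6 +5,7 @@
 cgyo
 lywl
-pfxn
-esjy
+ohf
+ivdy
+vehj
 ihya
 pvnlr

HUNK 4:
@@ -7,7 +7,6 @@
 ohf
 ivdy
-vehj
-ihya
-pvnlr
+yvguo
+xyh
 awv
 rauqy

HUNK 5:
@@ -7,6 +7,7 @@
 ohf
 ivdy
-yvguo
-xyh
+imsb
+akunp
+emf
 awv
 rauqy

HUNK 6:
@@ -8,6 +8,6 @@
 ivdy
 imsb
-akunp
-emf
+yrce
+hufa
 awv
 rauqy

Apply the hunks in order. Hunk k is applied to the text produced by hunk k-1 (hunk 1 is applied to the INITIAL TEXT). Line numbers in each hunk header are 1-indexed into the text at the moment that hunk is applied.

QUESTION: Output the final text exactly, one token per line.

Answer: ergec
ggyga
rqcgp
cqo
cgyo
lywl
ohf
ivdy
imsb
yrce
hufa
awv
rauqy

Derivation:
Hunk 1: at line 5 remove [eoc,ufgn] add [niaew,swtbd] -> 12 lines: ergec ggyga rqcgp cqo cgyo lywl niaew swtbd ihya pvnlr awv rauqy
Hunk 2: at line 6 remove [niaew,swtbd] add [pfxn,esjy] -> 12 lines: ergec ggyga rqcgp cqo cgyo lywl pfxn esjy ihya pvnlr awv rauqy
Hunk 3: at line 5 remove [pfxn,esjy] add [ohf,ivdy,vehj] -> 13 lines: ergec ggyga rqcgp cqo cgyo lywl ohf ivdy vehj ihya pvnlr awv rauqy
Hunk 4: at line 7 remove [vehj,ihya,pvnlr] add [yvguo,xyh] -> 12 lines: ergec ggyga rqcgp cqo cgyo lywl ohf ivdy yvguo xyh awv rauqy
Hunk 5: at line 7 remove [yvguo,xyh] add [imsb,akunp,emf] -> 13 lines: ergec ggyga rqcgp cqo cgyo lywl ohf ivdy imsb akunp emf awv rauqy
Hunk 6: at line 8 remove [akunp,emf] add [yrce,hufa] -> 13 lines: ergec ggyga rqcgp cqo cgyo lywl ohf ivdy imsb yrce hufa awv rauqy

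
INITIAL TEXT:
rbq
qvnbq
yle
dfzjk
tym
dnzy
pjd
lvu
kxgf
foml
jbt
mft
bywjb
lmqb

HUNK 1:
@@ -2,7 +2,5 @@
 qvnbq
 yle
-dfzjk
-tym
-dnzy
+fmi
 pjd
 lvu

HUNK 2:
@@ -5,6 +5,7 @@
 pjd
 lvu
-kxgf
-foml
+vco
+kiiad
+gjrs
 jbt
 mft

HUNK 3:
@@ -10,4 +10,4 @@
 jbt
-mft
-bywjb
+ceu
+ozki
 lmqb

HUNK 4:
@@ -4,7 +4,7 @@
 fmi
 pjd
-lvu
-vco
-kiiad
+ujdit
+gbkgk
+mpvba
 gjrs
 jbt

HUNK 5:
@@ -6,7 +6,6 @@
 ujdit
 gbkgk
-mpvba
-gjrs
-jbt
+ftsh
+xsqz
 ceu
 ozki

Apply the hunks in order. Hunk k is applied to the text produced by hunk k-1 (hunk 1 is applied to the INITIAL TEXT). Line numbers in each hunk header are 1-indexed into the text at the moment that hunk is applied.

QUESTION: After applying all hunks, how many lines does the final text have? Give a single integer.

Answer: 12

Derivation:
Hunk 1: at line 2 remove [dfzjk,tym,dnzy] add [fmi] -> 12 lines: rbq qvnbq yle fmi pjd lvu kxgf foml jbt mft bywjb lmqb
Hunk 2: at line 5 remove [kxgf,foml] add [vco,kiiad,gjrs] -> 13 lines: rbq qvnbq yle fmi pjd lvu vco kiiad gjrs jbt mft bywjb lmqb
Hunk 3: at line 10 remove [mft,bywjb] add [ceu,ozki] -> 13 lines: rbq qvnbq yle fmi pjd lvu vco kiiad gjrs jbt ceu ozki lmqb
Hunk 4: at line 4 remove [lvu,vco,kiiad] add [ujdit,gbkgk,mpvba] -> 13 lines: rbq qvnbq yle fmi pjd ujdit gbkgk mpvba gjrs jbt ceu ozki lmqb
Hunk 5: at line 6 remove [mpvba,gjrs,jbt] add [ftsh,xsqz] -> 12 lines: rbq qvnbq yle fmi pjd ujdit gbkgk ftsh xsqz ceu ozki lmqb
Final line count: 12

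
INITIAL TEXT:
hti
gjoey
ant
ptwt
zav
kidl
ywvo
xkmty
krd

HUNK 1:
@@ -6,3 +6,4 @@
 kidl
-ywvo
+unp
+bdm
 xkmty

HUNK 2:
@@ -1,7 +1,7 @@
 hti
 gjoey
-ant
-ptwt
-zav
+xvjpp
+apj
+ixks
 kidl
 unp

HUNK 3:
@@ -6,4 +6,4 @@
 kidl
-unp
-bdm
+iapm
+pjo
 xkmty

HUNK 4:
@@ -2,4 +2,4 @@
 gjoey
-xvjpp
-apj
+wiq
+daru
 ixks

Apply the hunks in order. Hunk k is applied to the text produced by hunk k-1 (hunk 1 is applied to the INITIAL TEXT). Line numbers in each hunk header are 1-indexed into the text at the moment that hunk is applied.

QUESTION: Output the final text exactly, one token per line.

Answer: hti
gjoey
wiq
daru
ixks
kidl
iapm
pjo
xkmty
krd

Derivation:
Hunk 1: at line 6 remove [ywvo] add [unp,bdm] -> 10 lines: hti gjoey ant ptwt zav kidl unp bdm xkmty krd
Hunk 2: at line 1 remove [ant,ptwt,zav] add [xvjpp,apj,ixks] -> 10 lines: hti gjoey xvjpp apj ixks kidl unp bdm xkmty krd
Hunk 3: at line 6 remove [unp,bdm] add [iapm,pjo] -> 10 lines: hti gjoey xvjpp apj ixks kidl iapm pjo xkmty krd
Hunk 4: at line 2 remove [xvjpp,apj] add [wiq,daru] -> 10 lines: hti gjoey wiq daru ixks kidl iapm pjo xkmty krd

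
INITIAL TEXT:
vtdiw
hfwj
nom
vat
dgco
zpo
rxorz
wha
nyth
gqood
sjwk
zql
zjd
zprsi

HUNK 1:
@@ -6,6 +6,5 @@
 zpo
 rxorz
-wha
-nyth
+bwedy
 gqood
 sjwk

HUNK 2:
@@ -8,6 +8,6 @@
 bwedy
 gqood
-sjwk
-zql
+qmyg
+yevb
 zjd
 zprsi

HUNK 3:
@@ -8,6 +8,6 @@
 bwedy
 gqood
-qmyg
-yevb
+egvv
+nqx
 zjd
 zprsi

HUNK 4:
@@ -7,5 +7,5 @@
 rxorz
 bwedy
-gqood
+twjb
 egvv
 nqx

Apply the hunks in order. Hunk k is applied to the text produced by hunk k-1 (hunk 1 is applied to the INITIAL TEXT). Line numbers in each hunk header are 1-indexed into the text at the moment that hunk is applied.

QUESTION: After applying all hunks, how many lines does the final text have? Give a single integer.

Answer: 13

Derivation:
Hunk 1: at line 6 remove [wha,nyth] add [bwedy] -> 13 lines: vtdiw hfwj nom vat dgco zpo rxorz bwedy gqood sjwk zql zjd zprsi
Hunk 2: at line 8 remove [sjwk,zql] add [qmyg,yevb] -> 13 lines: vtdiw hfwj nom vat dgco zpo rxorz bwedy gqood qmyg yevb zjd zprsi
Hunk 3: at line 8 remove [qmyg,yevb] add [egvv,nqx] -> 13 lines: vtdiw hfwj nom vat dgco zpo rxorz bwedy gqood egvv nqx zjd zprsi
Hunk 4: at line 7 remove [gqood] add [twjb] -> 13 lines: vtdiw hfwj nom vat dgco zpo rxorz bwedy twjb egvv nqx zjd zprsi
Final line count: 13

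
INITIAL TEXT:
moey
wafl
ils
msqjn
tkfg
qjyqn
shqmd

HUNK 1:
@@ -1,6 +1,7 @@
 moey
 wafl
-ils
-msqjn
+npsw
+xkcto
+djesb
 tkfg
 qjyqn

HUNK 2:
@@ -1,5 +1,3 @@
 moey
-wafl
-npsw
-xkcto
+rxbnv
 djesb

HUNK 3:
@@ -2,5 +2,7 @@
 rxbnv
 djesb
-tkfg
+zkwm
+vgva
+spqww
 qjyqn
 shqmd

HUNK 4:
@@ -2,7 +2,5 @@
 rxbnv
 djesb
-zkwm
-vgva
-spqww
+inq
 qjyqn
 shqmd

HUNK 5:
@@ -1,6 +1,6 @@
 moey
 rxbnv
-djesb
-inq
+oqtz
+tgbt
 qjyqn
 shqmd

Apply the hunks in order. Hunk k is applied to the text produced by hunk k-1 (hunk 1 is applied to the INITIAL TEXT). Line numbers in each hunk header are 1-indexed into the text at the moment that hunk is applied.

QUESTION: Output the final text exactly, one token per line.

Answer: moey
rxbnv
oqtz
tgbt
qjyqn
shqmd

Derivation:
Hunk 1: at line 1 remove [ils,msqjn] add [npsw,xkcto,djesb] -> 8 lines: moey wafl npsw xkcto djesb tkfg qjyqn shqmd
Hunk 2: at line 1 remove [wafl,npsw,xkcto] add [rxbnv] -> 6 lines: moey rxbnv djesb tkfg qjyqn shqmd
Hunk 3: at line 2 remove [tkfg] add [zkwm,vgva,spqww] -> 8 lines: moey rxbnv djesb zkwm vgva spqww qjyqn shqmd
Hunk 4: at line 2 remove [zkwm,vgva,spqww] add [inq] -> 6 lines: moey rxbnv djesb inq qjyqn shqmd
Hunk 5: at line 1 remove [djesb,inq] add [oqtz,tgbt] -> 6 lines: moey rxbnv oqtz tgbt qjyqn shqmd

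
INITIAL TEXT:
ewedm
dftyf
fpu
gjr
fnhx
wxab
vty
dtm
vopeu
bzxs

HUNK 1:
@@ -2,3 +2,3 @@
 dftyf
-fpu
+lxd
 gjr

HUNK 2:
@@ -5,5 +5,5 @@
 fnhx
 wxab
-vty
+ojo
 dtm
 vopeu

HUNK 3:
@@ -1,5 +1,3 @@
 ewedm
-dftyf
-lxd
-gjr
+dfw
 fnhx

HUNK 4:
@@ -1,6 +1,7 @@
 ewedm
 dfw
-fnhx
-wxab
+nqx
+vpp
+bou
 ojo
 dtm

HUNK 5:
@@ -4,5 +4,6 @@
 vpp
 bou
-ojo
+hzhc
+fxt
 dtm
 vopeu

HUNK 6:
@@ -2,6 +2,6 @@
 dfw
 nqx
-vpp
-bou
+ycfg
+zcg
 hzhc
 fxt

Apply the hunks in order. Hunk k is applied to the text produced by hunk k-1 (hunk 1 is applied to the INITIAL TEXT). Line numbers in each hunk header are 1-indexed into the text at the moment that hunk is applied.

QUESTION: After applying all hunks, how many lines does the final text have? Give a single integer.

Answer: 10

Derivation:
Hunk 1: at line 2 remove [fpu] add [lxd] -> 10 lines: ewedm dftyf lxd gjr fnhx wxab vty dtm vopeu bzxs
Hunk 2: at line 5 remove [vty] add [ojo] -> 10 lines: ewedm dftyf lxd gjr fnhx wxab ojo dtm vopeu bzxs
Hunk 3: at line 1 remove [dftyf,lxd,gjr] add [dfw] -> 8 lines: ewedm dfw fnhx wxab ojo dtm vopeu bzxs
Hunk 4: at line 1 remove [fnhx,wxab] add [nqx,vpp,bou] -> 9 lines: ewedm dfw nqx vpp bou ojo dtm vopeu bzxs
Hunk 5: at line 4 remove [ojo] add [hzhc,fxt] -> 10 lines: ewedm dfw nqx vpp bou hzhc fxt dtm vopeu bzxs
Hunk 6: at line 2 remove [vpp,bou] add [ycfg,zcg] -> 10 lines: ewedm dfw nqx ycfg zcg hzhc fxt dtm vopeu bzxs
Final line count: 10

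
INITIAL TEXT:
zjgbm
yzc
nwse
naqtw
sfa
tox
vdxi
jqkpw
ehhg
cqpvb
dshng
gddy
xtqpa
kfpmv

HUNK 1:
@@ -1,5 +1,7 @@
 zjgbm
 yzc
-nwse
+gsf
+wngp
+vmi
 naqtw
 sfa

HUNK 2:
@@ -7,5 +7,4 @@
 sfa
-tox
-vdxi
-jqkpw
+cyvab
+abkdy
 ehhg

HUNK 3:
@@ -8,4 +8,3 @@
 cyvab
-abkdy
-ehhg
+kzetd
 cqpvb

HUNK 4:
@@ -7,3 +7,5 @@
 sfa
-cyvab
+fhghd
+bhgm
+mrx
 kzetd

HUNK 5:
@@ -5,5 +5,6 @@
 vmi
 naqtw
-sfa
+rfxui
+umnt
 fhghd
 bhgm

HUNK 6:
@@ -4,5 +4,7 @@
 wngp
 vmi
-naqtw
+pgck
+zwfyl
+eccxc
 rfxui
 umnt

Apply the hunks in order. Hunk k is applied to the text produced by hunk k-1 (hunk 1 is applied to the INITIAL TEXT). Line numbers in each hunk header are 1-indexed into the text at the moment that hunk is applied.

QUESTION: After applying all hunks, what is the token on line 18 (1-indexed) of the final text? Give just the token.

Answer: xtqpa

Derivation:
Hunk 1: at line 1 remove [nwse] add [gsf,wngp,vmi] -> 16 lines: zjgbm yzc gsf wngp vmi naqtw sfa tox vdxi jqkpw ehhg cqpvb dshng gddy xtqpa kfpmv
Hunk 2: at line 7 remove [tox,vdxi,jqkpw] add [cyvab,abkdy] -> 15 lines: zjgbm yzc gsf wngp vmi naqtw sfa cyvab abkdy ehhg cqpvb dshng gddy xtqpa kfpmv
Hunk 3: at line 8 remove [abkdy,ehhg] add [kzetd] -> 14 lines: zjgbm yzc gsf wngp vmi naqtw sfa cyvab kzetd cqpvb dshng gddy xtqpa kfpmv
Hunk 4: at line 7 remove [cyvab] add [fhghd,bhgm,mrx] -> 16 lines: zjgbm yzc gsf wngp vmi naqtw sfa fhghd bhgm mrx kzetd cqpvb dshng gddy xtqpa kfpmv
Hunk 5: at line 5 remove [sfa] add [rfxui,umnt] -> 17 lines: zjgbm yzc gsf wngp vmi naqtw rfxui umnt fhghd bhgm mrx kzetd cqpvb dshng gddy xtqpa kfpmv
Hunk 6: at line 4 remove [naqtw] add [pgck,zwfyl,eccxc] -> 19 lines: zjgbm yzc gsf wngp vmi pgck zwfyl eccxc rfxui umnt fhghd bhgm mrx kzetd cqpvb dshng gddy xtqpa kfpmv
Final line 18: xtqpa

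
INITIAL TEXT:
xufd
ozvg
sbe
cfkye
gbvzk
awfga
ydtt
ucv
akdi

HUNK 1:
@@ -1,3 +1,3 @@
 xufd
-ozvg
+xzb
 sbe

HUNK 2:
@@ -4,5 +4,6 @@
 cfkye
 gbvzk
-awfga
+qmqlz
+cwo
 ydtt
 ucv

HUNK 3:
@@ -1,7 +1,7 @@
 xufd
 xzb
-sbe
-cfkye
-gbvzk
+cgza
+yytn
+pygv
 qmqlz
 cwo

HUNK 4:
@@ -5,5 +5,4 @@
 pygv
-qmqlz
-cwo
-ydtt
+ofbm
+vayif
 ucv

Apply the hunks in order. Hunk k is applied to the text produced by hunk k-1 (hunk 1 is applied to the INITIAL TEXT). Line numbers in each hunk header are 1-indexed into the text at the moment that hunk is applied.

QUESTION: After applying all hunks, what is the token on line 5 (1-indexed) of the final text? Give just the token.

Hunk 1: at line 1 remove [ozvg] add [xzb] -> 9 lines: xufd xzb sbe cfkye gbvzk awfga ydtt ucv akdi
Hunk 2: at line 4 remove [awfga] add [qmqlz,cwo] -> 10 lines: xufd xzb sbe cfkye gbvzk qmqlz cwo ydtt ucv akdi
Hunk 3: at line 1 remove [sbe,cfkye,gbvzk] add [cgza,yytn,pygv] -> 10 lines: xufd xzb cgza yytn pygv qmqlz cwo ydtt ucv akdi
Hunk 4: at line 5 remove [qmqlz,cwo,ydtt] add [ofbm,vayif] -> 9 lines: xufd xzb cgza yytn pygv ofbm vayif ucv akdi
Final line 5: pygv

Answer: pygv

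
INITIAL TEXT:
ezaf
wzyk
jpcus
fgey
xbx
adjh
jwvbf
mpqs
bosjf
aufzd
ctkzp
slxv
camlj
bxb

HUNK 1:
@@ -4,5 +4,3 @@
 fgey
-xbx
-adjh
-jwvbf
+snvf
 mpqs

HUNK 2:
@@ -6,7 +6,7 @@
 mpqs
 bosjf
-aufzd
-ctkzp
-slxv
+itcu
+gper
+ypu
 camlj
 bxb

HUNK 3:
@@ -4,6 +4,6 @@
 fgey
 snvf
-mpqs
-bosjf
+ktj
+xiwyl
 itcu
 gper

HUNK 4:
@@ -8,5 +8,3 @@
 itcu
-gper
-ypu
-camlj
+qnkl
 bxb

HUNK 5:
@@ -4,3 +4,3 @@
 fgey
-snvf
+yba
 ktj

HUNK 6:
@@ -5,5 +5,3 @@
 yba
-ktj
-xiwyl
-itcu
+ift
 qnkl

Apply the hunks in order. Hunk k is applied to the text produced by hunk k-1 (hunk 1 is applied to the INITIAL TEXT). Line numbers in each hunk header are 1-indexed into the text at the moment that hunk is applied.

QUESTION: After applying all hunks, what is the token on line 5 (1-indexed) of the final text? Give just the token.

Hunk 1: at line 4 remove [xbx,adjh,jwvbf] add [snvf] -> 12 lines: ezaf wzyk jpcus fgey snvf mpqs bosjf aufzd ctkzp slxv camlj bxb
Hunk 2: at line 6 remove [aufzd,ctkzp,slxv] add [itcu,gper,ypu] -> 12 lines: ezaf wzyk jpcus fgey snvf mpqs bosjf itcu gper ypu camlj bxb
Hunk 3: at line 4 remove [mpqs,bosjf] add [ktj,xiwyl] -> 12 lines: ezaf wzyk jpcus fgey snvf ktj xiwyl itcu gper ypu camlj bxb
Hunk 4: at line 8 remove [gper,ypu,camlj] add [qnkl] -> 10 lines: ezaf wzyk jpcus fgey snvf ktj xiwyl itcu qnkl bxb
Hunk 5: at line 4 remove [snvf] add [yba] -> 10 lines: ezaf wzyk jpcus fgey yba ktj xiwyl itcu qnkl bxb
Hunk 6: at line 5 remove [ktj,xiwyl,itcu] add [ift] -> 8 lines: ezaf wzyk jpcus fgey yba ift qnkl bxb
Final line 5: yba

Answer: yba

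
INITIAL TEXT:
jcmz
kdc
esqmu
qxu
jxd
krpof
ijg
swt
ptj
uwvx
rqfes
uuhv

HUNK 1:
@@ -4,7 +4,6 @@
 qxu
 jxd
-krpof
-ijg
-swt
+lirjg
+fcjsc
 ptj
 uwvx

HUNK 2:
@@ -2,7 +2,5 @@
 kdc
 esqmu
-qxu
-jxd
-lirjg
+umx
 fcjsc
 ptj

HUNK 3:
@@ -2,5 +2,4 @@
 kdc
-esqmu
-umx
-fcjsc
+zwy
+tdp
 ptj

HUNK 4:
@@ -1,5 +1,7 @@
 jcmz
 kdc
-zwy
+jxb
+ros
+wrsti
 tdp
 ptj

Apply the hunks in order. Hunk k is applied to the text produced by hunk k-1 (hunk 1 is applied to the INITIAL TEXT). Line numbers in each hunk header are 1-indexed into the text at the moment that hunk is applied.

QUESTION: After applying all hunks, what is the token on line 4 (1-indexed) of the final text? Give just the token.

Answer: ros

Derivation:
Hunk 1: at line 4 remove [krpof,ijg,swt] add [lirjg,fcjsc] -> 11 lines: jcmz kdc esqmu qxu jxd lirjg fcjsc ptj uwvx rqfes uuhv
Hunk 2: at line 2 remove [qxu,jxd,lirjg] add [umx] -> 9 lines: jcmz kdc esqmu umx fcjsc ptj uwvx rqfes uuhv
Hunk 3: at line 2 remove [esqmu,umx,fcjsc] add [zwy,tdp] -> 8 lines: jcmz kdc zwy tdp ptj uwvx rqfes uuhv
Hunk 4: at line 1 remove [zwy] add [jxb,ros,wrsti] -> 10 lines: jcmz kdc jxb ros wrsti tdp ptj uwvx rqfes uuhv
Final line 4: ros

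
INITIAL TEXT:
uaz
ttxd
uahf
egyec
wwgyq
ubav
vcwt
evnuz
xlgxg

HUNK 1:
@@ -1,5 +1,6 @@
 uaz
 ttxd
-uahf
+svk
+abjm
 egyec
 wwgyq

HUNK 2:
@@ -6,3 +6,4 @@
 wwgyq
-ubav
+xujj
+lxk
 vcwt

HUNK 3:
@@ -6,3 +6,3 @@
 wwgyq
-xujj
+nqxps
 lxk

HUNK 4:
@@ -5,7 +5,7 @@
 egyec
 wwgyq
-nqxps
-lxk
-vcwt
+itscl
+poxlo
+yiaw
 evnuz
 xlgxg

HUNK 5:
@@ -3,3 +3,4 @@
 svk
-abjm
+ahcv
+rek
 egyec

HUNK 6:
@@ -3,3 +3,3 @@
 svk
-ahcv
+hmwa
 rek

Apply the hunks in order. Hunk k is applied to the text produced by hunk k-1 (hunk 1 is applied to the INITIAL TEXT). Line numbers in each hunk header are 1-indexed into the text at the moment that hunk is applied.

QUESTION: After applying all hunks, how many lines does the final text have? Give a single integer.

Answer: 12

Derivation:
Hunk 1: at line 1 remove [uahf] add [svk,abjm] -> 10 lines: uaz ttxd svk abjm egyec wwgyq ubav vcwt evnuz xlgxg
Hunk 2: at line 6 remove [ubav] add [xujj,lxk] -> 11 lines: uaz ttxd svk abjm egyec wwgyq xujj lxk vcwt evnuz xlgxg
Hunk 3: at line 6 remove [xujj] add [nqxps] -> 11 lines: uaz ttxd svk abjm egyec wwgyq nqxps lxk vcwt evnuz xlgxg
Hunk 4: at line 5 remove [nqxps,lxk,vcwt] add [itscl,poxlo,yiaw] -> 11 lines: uaz ttxd svk abjm egyec wwgyq itscl poxlo yiaw evnuz xlgxg
Hunk 5: at line 3 remove [abjm] add [ahcv,rek] -> 12 lines: uaz ttxd svk ahcv rek egyec wwgyq itscl poxlo yiaw evnuz xlgxg
Hunk 6: at line 3 remove [ahcv] add [hmwa] -> 12 lines: uaz ttxd svk hmwa rek egyec wwgyq itscl poxlo yiaw evnuz xlgxg
Final line count: 12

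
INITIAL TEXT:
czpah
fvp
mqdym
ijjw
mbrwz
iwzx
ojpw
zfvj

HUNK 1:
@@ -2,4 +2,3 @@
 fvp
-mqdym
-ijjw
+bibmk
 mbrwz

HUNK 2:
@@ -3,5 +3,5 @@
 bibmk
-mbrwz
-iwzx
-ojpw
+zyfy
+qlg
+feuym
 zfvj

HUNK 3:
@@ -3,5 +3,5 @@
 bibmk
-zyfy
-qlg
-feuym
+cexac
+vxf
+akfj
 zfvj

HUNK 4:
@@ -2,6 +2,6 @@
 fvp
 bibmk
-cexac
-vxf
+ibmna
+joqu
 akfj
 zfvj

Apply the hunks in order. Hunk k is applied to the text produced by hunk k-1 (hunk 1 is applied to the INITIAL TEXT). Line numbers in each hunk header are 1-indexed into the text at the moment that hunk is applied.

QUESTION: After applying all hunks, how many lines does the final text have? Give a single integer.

Answer: 7

Derivation:
Hunk 1: at line 2 remove [mqdym,ijjw] add [bibmk] -> 7 lines: czpah fvp bibmk mbrwz iwzx ojpw zfvj
Hunk 2: at line 3 remove [mbrwz,iwzx,ojpw] add [zyfy,qlg,feuym] -> 7 lines: czpah fvp bibmk zyfy qlg feuym zfvj
Hunk 3: at line 3 remove [zyfy,qlg,feuym] add [cexac,vxf,akfj] -> 7 lines: czpah fvp bibmk cexac vxf akfj zfvj
Hunk 4: at line 2 remove [cexac,vxf] add [ibmna,joqu] -> 7 lines: czpah fvp bibmk ibmna joqu akfj zfvj
Final line count: 7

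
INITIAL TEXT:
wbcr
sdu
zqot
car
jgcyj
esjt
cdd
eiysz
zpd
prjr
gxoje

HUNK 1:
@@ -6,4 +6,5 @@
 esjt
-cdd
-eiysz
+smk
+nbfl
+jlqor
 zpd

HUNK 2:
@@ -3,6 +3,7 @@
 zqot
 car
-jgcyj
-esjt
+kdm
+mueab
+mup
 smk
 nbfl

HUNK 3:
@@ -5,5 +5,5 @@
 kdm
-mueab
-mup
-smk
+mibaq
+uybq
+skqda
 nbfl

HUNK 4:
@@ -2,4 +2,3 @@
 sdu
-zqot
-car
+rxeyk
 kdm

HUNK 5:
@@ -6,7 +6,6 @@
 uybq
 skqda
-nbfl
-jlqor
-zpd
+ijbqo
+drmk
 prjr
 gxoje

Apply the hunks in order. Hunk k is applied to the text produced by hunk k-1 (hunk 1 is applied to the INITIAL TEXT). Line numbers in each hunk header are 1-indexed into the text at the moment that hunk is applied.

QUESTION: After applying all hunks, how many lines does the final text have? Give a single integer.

Hunk 1: at line 6 remove [cdd,eiysz] add [smk,nbfl,jlqor] -> 12 lines: wbcr sdu zqot car jgcyj esjt smk nbfl jlqor zpd prjr gxoje
Hunk 2: at line 3 remove [jgcyj,esjt] add [kdm,mueab,mup] -> 13 lines: wbcr sdu zqot car kdm mueab mup smk nbfl jlqor zpd prjr gxoje
Hunk 3: at line 5 remove [mueab,mup,smk] add [mibaq,uybq,skqda] -> 13 lines: wbcr sdu zqot car kdm mibaq uybq skqda nbfl jlqor zpd prjr gxoje
Hunk 4: at line 2 remove [zqot,car] add [rxeyk] -> 12 lines: wbcr sdu rxeyk kdm mibaq uybq skqda nbfl jlqor zpd prjr gxoje
Hunk 5: at line 6 remove [nbfl,jlqor,zpd] add [ijbqo,drmk] -> 11 lines: wbcr sdu rxeyk kdm mibaq uybq skqda ijbqo drmk prjr gxoje
Final line count: 11

Answer: 11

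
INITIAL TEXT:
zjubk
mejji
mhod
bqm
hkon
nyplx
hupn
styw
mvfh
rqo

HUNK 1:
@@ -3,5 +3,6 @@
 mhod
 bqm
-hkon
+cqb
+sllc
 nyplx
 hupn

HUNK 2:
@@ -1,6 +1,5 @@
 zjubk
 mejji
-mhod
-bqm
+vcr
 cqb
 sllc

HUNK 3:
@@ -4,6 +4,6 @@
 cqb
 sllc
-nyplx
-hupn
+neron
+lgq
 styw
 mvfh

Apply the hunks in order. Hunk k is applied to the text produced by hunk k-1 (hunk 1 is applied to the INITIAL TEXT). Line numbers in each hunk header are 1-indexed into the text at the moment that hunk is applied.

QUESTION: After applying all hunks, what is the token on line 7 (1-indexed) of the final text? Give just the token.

Hunk 1: at line 3 remove [hkon] add [cqb,sllc] -> 11 lines: zjubk mejji mhod bqm cqb sllc nyplx hupn styw mvfh rqo
Hunk 2: at line 1 remove [mhod,bqm] add [vcr] -> 10 lines: zjubk mejji vcr cqb sllc nyplx hupn styw mvfh rqo
Hunk 3: at line 4 remove [nyplx,hupn] add [neron,lgq] -> 10 lines: zjubk mejji vcr cqb sllc neron lgq styw mvfh rqo
Final line 7: lgq

Answer: lgq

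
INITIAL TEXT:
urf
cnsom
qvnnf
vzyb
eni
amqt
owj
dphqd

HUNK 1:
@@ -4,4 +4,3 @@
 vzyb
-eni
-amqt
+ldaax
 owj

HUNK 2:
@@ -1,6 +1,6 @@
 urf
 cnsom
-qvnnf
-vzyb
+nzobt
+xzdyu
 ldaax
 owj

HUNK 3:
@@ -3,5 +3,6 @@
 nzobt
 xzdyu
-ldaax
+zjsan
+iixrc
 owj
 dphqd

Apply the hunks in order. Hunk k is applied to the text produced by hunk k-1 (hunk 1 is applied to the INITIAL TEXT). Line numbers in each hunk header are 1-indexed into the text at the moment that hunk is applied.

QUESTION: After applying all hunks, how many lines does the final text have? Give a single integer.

Answer: 8

Derivation:
Hunk 1: at line 4 remove [eni,amqt] add [ldaax] -> 7 lines: urf cnsom qvnnf vzyb ldaax owj dphqd
Hunk 2: at line 1 remove [qvnnf,vzyb] add [nzobt,xzdyu] -> 7 lines: urf cnsom nzobt xzdyu ldaax owj dphqd
Hunk 3: at line 3 remove [ldaax] add [zjsan,iixrc] -> 8 lines: urf cnsom nzobt xzdyu zjsan iixrc owj dphqd
Final line count: 8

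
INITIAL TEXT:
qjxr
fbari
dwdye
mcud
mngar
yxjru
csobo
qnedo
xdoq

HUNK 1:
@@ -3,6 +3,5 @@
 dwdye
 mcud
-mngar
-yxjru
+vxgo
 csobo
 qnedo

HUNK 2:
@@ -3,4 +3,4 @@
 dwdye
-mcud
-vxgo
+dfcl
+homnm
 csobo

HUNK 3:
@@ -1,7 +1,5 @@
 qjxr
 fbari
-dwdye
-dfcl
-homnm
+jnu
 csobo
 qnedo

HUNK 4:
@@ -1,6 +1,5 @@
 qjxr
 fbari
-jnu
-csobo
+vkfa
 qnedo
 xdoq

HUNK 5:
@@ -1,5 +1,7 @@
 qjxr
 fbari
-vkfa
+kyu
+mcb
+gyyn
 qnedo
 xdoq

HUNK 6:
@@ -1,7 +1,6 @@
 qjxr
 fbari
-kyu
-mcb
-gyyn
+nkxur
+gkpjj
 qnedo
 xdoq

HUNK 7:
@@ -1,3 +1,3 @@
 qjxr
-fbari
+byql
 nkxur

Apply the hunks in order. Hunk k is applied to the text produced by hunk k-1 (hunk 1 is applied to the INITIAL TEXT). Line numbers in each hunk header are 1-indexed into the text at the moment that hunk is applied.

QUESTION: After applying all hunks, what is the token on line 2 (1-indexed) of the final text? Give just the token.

Answer: byql

Derivation:
Hunk 1: at line 3 remove [mngar,yxjru] add [vxgo] -> 8 lines: qjxr fbari dwdye mcud vxgo csobo qnedo xdoq
Hunk 2: at line 3 remove [mcud,vxgo] add [dfcl,homnm] -> 8 lines: qjxr fbari dwdye dfcl homnm csobo qnedo xdoq
Hunk 3: at line 1 remove [dwdye,dfcl,homnm] add [jnu] -> 6 lines: qjxr fbari jnu csobo qnedo xdoq
Hunk 4: at line 1 remove [jnu,csobo] add [vkfa] -> 5 lines: qjxr fbari vkfa qnedo xdoq
Hunk 5: at line 1 remove [vkfa] add [kyu,mcb,gyyn] -> 7 lines: qjxr fbari kyu mcb gyyn qnedo xdoq
Hunk 6: at line 1 remove [kyu,mcb,gyyn] add [nkxur,gkpjj] -> 6 lines: qjxr fbari nkxur gkpjj qnedo xdoq
Hunk 7: at line 1 remove [fbari] add [byql] -> 6 lines: qjxr byql nkxur gkpjj qnedo xdoq
Final line 2: byql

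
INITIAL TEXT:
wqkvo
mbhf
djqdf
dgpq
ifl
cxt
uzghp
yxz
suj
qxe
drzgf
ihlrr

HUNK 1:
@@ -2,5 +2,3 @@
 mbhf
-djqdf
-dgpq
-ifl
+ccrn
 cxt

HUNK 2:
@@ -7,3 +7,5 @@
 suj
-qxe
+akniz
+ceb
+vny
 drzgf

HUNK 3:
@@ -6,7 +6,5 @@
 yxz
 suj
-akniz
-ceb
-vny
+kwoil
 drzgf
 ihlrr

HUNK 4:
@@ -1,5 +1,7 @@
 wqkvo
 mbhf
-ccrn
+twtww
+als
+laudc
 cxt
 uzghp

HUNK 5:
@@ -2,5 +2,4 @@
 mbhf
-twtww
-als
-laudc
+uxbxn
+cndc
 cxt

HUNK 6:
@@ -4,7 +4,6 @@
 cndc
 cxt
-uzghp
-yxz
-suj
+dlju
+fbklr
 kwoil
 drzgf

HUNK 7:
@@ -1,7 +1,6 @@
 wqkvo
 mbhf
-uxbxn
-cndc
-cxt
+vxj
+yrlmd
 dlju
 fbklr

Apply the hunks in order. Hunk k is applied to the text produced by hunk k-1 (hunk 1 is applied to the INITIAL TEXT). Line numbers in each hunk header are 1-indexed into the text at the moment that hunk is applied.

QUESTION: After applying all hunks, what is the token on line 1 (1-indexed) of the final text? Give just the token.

Hunk 1: at line 2 remove [djqdf,dgpq,ifl] add [ccrn] -> 10 lines: wqkvo mbhf ccrn cxt uzghp yxz suj qxe drzgf ihlrr
Hunk 2: at line 7 remove [qxe] add [akniz,ceb,vny] -> 12 lines: wqkvo mbhf ccrn cxt uzghp yxz suj akniz ceb vny drzgf ihlrr
Hunk 3: at line 6 remove [akniz,ceb,vny] add [kwoil] -> 10 lines: wqkvo mbhf ccrn cxt uzghp yxz suj kwoil drzgf ihlrr
Hunk 4: at line 1 remove [ccrn] add [twtww,als,laudc] -> 12 lines: wqkvo mbhf twtww als laudc cxt uzghp yxz suj kwoil drzgf ihlrr
Hunk 5: at line 2 remove [twtww,als,laudc] add [uxbxn,cndc] -> 11 lines: wqkvo mbhf uxbxn cndc cxt uzghp yxz suj kwoil drzgf ihlrr
Hunk 6: at line 4 remove [uzghp,yxz,suj] add [dlju,fbklr] -> 10 lines: wqkvo mbhf uxbxn cndc cxt dlju fbklr kwoil drzgf ihlrr
Hunk 7: at line 1 remove [uxbxn,cndc,cxt] add [vxj,yrlmd] -> 9 lines: wqkvo mbhf vxj yrlmd dlju fbklr kwoil drzgf ihlrr
Final line 1: wqkvo

Answer: wqkvo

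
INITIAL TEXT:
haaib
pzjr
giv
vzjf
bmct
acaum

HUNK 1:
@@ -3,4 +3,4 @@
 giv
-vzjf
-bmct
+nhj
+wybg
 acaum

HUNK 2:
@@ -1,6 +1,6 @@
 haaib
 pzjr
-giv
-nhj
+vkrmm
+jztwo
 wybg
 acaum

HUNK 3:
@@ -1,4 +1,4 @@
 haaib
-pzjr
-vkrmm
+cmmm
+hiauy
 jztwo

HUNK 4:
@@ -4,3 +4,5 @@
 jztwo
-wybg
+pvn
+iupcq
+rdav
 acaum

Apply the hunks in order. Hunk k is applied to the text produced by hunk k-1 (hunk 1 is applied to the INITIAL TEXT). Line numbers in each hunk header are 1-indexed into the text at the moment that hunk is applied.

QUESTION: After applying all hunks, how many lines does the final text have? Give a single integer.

Answer: 8

Derivation:
Hunk 1: at line 3 remove [vzjf,bmct] add [nhj,wybg] -> 6 lines: haaib pzjr giv nhj wybg acaum
Hunk 2: at line 1 remove [giv,nhj] add [vkrmm,jztwo] -> 6 lines: haaib pzjr vkrmm jztwo wybg acaum
Hunk 3: at line 1 remove [pzjr,vkrmm] add [cmmm,hiauy] -> 6 lines: haaib cmmm hiauy jztwo wybg acaum
Hunk 4: at line 4 remove [wybg] add [pvn,iupcq,rdav] -> 8 lines: haaib cmmm hiauy jztwo pvn iupcq rdav acaum
Final line count: 8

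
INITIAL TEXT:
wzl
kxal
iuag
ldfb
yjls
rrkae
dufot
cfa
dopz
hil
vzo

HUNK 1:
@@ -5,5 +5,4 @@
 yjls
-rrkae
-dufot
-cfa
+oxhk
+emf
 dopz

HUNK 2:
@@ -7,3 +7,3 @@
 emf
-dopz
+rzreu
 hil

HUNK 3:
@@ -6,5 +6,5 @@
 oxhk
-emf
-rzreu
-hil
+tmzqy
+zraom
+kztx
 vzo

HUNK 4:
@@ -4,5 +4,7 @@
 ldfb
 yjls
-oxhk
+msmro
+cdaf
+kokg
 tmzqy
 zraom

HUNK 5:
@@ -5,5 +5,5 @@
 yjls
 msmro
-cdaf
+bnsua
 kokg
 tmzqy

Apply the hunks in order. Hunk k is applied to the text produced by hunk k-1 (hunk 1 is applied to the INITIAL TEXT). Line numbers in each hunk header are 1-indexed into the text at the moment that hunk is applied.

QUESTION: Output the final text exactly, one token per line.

Answer: wzl
kxal
iuag
ldfb
yjls
msmro
bnsua
kokg
tmzqy
zraom
kztx
vzo

Derivation:
Hunk 1: at line 5 remove [rrkae,dufot,cfa] add [oxhk,emf] -> 10 lines: wzl kxal iuag ldfb yjls oxhk emf dopz hil vzo
Hunk 2: at line 7 remove [dopz] add [rzreu] -> 10 lines: wzl kxal iuag ldfb yjls oxhk emf rzreu hil vzo
Hunk 3: at line 6 remove [emf,rzreu,hil] add [tmzqy,zraom,kztx] -> 10 lines: wzl kxal iuag ldfb yjls oxhk tmzqy zraom kztx vzo
Hunk 4: at line 4 remove [oxhk] add [msmro,cdaf,kokg] -> 12 lines: wzl kxal iuag ldfb yjls msmro cdaf kokg tmzqy zraom kztx vzo
Hunk 5: at line 5 remove [cdaf] add [bnsua] -> 12 lines: wzl kxal iuag ldfb yjls msmro bnsua kokg tmzqy zraom kztx vzo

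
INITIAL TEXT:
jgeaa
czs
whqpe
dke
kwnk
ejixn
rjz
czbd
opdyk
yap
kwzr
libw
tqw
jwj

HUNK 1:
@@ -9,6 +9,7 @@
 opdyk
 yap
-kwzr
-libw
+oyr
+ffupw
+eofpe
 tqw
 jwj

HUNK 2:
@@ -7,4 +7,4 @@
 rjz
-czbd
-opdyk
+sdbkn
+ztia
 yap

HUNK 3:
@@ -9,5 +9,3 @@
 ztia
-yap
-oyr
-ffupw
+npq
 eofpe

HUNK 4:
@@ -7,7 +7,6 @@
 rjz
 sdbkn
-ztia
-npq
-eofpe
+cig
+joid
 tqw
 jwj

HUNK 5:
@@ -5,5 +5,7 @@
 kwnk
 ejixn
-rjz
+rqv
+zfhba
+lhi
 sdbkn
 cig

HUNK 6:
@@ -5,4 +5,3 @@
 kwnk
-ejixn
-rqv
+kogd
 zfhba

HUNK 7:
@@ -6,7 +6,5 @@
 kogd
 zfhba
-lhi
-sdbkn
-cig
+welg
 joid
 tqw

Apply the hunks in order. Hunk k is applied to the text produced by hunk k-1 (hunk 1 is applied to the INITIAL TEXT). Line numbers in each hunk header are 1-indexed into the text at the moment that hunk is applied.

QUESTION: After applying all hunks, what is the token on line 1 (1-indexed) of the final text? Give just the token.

Answer: jgeaa

Derivation:
Hunk 1: at line 9 remove [kwzr,libw] add [oyr,ffupw,eofpe] -> 15 lines: jgeaa czs whqpe dke kwnk ejixn rjz czbd opdyk yap oyr ffupw eofpe tqw jwj
Hunk 2: at line 7 remove [czbd,opdyk] add [sdbkn,ztia] -> 15 lines: jgeaa czs whqpe dke kwnk ejixn rjz sdbkn ztia yap oyr ffupw eofpe tqw jwj
Hunk 3: at line 9 remove [yap,oyr,ffupw] add [npq] -> 13 lines: jgeaa czs whqpe dke kwnk ejixn rjz sdbkn ztia npq eofpe tqw jwj
Hunk 4: at line 7 remove [ztia,npq,eofpe] add [cig,joid] -> 12 lines: jgeaa czs whqpe dke kwnk ejixn rjz sdbkn cig joid tqw jwj
Hunk 5: at line 5 remove [rjz] add [rqv,zfhba,lhi] -> 14 lines: jgeaa czs whqpe dke kwnk ejixn rqv zfhba lhi sdbkn cig joid tqw jwj
Hunk 6: at line 5 remove [ejixn,rqv] add [kogd] -> 13 lines: jgeaa czs whqpe dke kwnk kogd zfhba lhi sdbkn cig joid tqw jwj
Hunk 7: at line 6 remove [lhi,sdbkn,cig] add [welg] -> 11 lines: jgeaa czs whqpe dke kwnk kogd zfhba welg joid tqw jwj
Final line 1: jgeaa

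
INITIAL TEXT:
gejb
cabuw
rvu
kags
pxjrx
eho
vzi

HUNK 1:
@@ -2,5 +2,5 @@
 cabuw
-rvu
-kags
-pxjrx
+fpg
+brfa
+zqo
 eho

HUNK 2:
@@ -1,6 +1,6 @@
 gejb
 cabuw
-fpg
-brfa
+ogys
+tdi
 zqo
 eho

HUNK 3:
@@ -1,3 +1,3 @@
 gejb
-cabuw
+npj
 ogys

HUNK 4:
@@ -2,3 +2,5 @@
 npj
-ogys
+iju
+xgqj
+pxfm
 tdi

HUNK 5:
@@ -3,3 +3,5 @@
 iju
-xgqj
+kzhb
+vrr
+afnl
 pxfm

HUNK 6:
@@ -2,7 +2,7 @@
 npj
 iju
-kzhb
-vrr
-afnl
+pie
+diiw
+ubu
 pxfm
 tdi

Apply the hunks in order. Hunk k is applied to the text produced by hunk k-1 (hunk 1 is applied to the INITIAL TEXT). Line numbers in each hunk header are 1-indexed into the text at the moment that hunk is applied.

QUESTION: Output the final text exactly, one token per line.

Hunk 1: at line 2 remove [rvu,kags,pxjrx] add [fpg,brfa,zqo] -> 7 lines: gejb cabuw fpg brfa zqo eho vzi
Hunk 2: at line 1 remove [fpg,brfa] add [ogys,tdi] -> 7 lines: gejb cabuw ogys tdi zqo eho vzi
Hunk 3: at line 1 remove [cabuw] add [npj] -> 7 lines: gejb npj ogys tdi zqo eho vzi
Hunk 4: at line 2 remove [ogys] add [iju,xgqj,pxfm] -> 9 lines: gejb npj iju xgqj pxfm tdi zqo eho vzi
Hunk 5: at line 3 remove [xgqj] add [kzhb,vrr,afnl] -> 11 lines: gejb npj iju kzhb vrr afnl pxfm tdi zqo eho vzi
Hunk 6: at line 2 remove [kzhb,vrr,afnl] add [pie,diiw,ubu] -> 11 lines: gejb npj iju pie diiw ubu pxfm tdi zqo eho vzi

Answer: gejb
npj
iju
pie
diiw
ubu
pxfm
tdi
zqo
eho
vzi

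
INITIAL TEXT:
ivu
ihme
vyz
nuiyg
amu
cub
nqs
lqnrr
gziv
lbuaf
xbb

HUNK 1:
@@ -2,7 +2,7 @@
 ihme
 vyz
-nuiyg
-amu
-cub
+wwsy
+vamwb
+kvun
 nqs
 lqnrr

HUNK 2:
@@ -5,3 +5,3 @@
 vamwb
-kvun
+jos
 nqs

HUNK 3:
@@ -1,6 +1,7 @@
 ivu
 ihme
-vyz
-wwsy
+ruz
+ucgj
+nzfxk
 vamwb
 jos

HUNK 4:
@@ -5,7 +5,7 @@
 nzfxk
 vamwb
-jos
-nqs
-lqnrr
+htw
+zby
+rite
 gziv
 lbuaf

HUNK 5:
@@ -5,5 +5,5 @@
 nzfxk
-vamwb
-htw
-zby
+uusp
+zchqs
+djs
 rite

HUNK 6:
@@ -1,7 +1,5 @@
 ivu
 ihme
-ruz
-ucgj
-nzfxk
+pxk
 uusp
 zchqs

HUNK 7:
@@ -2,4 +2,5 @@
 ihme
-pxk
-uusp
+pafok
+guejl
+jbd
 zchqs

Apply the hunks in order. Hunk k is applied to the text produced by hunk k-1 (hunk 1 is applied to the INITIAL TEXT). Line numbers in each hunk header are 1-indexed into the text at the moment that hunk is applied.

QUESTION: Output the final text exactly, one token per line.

Hunk 1: at line 2 remove [nuiyg,amu,cub] add [wwsy,vamwb,kvun] -> 11 lines: ivu ihme vyz wwsy vamwb kvun nqs lqnrr gziv lbuaf xbb
Hunk 2: at line 5 remove [kvun] add [jos] -> 11 lines: ivu ihme vyz wwsy vamwb jos nqs lqnrr gziv lbuaf xbb
Hunk 3: at line 1 remove [vyz,wwsy] add [ruz,ucgj,nzfxk] -> 12 lines: ivu ihme ruz ucgj nzfxk vamwb jos nqs lqnrr gziv lbuaf xbb
Hunk 4: at line 5 remove [jos,nqs,lqnrr] add [htw,zby,rite] -> 12 lines: ivu ihme ruz ucgj nzfxk vamwb htw zby rite gziv lbuaf xbb
Hunk 5: at line 5 remove [vamwb,htw,zby] add [uusp,zchqs,djs] -> 12 lines: ivu ihme ruz ucgj nzfxk uusp zchqs djs rite gziv lbuaf xbb
Hunk 6: at line 1 remove [ruz,ucgj,nzfxk] add [pxk] -> 10 lines: ivu ihme pxk uusp zchqs djs rite gziv lbuaf xbb
Hunk 7: at line 2 remove [pxk,uusp] add [pafok,guejl,jbd] -> 11 lines: ivu ihme pafok guejl jbd zchqs djs rite gziv lbuaf xbb

Answer: ivu
ihme
pafok
guejl
jbd
zchqs
djs
rite
gziv
lbuaf
xbb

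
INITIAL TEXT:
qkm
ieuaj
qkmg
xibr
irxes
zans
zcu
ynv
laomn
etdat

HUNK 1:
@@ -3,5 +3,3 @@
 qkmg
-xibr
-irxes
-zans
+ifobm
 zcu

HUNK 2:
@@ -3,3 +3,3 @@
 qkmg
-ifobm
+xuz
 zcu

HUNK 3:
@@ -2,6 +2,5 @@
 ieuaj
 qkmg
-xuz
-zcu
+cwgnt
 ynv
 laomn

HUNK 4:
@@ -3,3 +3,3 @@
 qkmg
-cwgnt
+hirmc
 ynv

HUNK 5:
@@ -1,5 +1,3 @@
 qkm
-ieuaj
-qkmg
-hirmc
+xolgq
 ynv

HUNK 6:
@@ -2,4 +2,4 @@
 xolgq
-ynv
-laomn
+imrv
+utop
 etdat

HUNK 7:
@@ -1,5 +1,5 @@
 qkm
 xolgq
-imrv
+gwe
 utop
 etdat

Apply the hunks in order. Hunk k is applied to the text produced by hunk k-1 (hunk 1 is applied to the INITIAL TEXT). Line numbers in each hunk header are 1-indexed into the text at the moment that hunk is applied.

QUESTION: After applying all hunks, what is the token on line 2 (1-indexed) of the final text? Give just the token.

Answer: xolgq

Derivation:
Hunk 1: at line 3 remove [xibr,irxes,zans] add [ifobm] -> 8 lines: qkm ieuaj qkmg ifobm zcu ynv laomn etdat
Hunk 2: at line 3 remove [ifobm] add [xuz] -> 8 lines: qkm ieuaj qkmg xuz zcu ynv laomn etdat
Hunk 3: at line 2 remove [xuz,zcu] add [cwgnt] -> 7 lines: qkm ieuaj qkmg cwgnt ynv laomn etdat
Hunk 4: at line 3 remove [cwgnt] add [hirmc] -> 7 lines: qkm ieuaj qkmg hirmc ynv laomn etdat
Hunk 5: at line 1 remove [ieuaj,qkmg,hirmc] add [xolgq] -> 5 lines: qkm xolgq ynv laomn etdat
Hunk 6: at line 2 remove [ynv,laomn] add [imrv,utop] -> 5 lines: qkm xolgq imrv utop etdat
Hunk 7: at line 1 remove [imrv] add [gwe] -> 5 lines: qkm xolgq gwe utop etdat
Final line 2: xolgq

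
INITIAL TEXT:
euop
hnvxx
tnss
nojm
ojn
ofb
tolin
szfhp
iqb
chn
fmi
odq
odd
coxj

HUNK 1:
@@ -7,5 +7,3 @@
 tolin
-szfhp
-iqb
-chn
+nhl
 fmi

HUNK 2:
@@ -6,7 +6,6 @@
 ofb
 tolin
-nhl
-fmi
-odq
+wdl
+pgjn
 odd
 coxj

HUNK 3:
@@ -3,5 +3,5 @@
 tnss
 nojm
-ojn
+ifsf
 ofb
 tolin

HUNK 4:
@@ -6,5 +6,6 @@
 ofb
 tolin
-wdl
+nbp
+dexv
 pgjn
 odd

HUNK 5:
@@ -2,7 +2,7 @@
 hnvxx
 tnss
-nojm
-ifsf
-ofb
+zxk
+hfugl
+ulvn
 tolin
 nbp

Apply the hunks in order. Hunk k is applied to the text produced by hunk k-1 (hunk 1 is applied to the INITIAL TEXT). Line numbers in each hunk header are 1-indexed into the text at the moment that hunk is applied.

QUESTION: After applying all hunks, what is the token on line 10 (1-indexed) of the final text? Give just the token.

Hunk 1: at line 7 remove [szfhp,iqb,chn] add [nhl] -> 12 lines: euop hnvxx tnss nojm ojn ofb tolin nhl fmi odq odd coxj
Hunk 2: at line 6 remove [nhl,fmi,odq] add [wdl,pgjn] -> 11 lines: euop hnvxx tnss nojm ojn ofb tolin wdl pgjn odd coxj
Hunk 3: at line 3 remove [ojn] add [ifsf] -> 11 lines: euop hnvxx tnss nojm ifsf ofb tolin wdl pgjn odd coxj
Hunk 4: at line 6 remove [wdl] add [nbp,dexv] -> 12 lines: euop hnvxx tnss nojm ifsf ofb tolin nbp dexv pgjn odd coxj
Hunk 5: at line 2 remove [nojm,ifsf,ofb] add [zxk,hfugl,ulvn] -> 12 lines: euop hnvxx tnss zxk hfugl ulvn tolin nbp dexv pgjn odd coxj
Final line 10: pgjn

Answer: pgjn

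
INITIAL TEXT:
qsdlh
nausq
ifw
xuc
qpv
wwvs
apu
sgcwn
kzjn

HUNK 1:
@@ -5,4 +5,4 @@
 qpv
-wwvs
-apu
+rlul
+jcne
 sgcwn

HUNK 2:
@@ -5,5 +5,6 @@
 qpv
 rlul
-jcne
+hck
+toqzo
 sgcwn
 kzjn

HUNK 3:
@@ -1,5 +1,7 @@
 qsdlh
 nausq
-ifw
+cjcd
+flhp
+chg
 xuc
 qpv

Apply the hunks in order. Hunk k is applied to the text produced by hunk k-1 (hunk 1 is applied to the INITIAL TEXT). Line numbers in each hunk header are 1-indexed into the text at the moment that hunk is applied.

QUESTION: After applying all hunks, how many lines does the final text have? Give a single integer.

Hunk 1: at line 5 remove [wwvs,apu] add [rlul,jcne] -> 9 lines: qsdlh nausq ifw xuc qpv rlul jcne sgcwn kzjn
Hunk 2: at line 5 remove [jcne] add [hck,toqzo] -> 10 lines: qsdlh nausq ifw xuc qpv rlul hck toqzo sgcwn kzjn
Hunk 3: at line 1 remove [ifw] add [cjcd,flhp,chg] -> 12 lines: qsdlh nausq cjcd flhp chg xuc qpv rlul hck toqzo sgcwn kzjn
Final line count: 12

Answer: 12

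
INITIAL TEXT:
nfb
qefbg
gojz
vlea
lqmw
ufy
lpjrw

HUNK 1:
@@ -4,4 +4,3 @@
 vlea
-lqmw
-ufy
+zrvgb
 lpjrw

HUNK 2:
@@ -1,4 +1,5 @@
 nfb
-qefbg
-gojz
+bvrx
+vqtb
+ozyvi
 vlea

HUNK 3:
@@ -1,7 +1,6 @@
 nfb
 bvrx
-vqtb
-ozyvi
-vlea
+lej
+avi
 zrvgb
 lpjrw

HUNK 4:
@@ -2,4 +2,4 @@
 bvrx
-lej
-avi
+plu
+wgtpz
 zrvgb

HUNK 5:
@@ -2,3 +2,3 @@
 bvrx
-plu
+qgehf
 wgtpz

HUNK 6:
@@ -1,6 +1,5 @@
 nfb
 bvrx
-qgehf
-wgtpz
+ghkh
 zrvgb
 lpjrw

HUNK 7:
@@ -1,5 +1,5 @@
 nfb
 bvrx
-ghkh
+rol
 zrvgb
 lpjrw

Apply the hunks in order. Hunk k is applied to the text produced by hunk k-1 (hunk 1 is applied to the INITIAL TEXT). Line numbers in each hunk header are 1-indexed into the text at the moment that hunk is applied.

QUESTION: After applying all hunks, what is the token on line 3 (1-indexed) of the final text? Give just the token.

Hunk 1: at line 4 remove [lqmw,ufy] add [zrvgb] -> 6 lines: nfb qefbg gojz vlea zrvgb lpjrw
Hunk 2: at line 1 remove [qefbg,gojz] add [bvrx,vqtb,ozyvi] -> 7 lines: nfb bvrx vqtb ozyvi vlea zrvgb lpjrw
Hunk 3: at line 1 remove [vqtb,ozyvi,vlea] add [lej,avi] -> 6 lines: nfb bvrx lej avi zrvgb lpjrw
Hunk 4: at line 2 remove [lej,avi] add [plu,wgtpz] -> 6 lines: nfb bvrx plu wgtpz zrvgb lpjrw
Hunk 5: at line 2 remove [plu] add [qgehf] -> 6 lines: nfb bvrx qgehf wgtpz zrvgb lpjrw
Hunk 6: at line 1 remove [qgehf,wgtpz] add [ghkh] -> 5 lines: nfb bvrx ghkh zrvgb lpjrw
Hunk 7: at line 1 remove [ghkh] add [rol] -> 5 lines: nfb bvrx rol zrvgb lpjrw
Final line 3: rol

Answer: rol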